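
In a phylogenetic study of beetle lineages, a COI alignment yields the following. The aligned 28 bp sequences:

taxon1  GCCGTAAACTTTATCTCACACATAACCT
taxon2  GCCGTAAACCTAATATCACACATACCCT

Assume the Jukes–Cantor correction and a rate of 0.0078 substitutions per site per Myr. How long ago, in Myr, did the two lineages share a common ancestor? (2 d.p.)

10.16

The sequences differ at 4 of 28 sites (10, 12, 15, 25), so p = 4/28 ≈ 0.142857.
d = −(3/4) ln(1 − 4p/3) = −0.75 ln(1 − 0.190476) = −0.75 ln(0.809524)
  = −0.75 × (-0.211309) = 0.158482 substitutions/site.
Under a molecular clock d = 2μt, so t = d/(2μ) = 0.158482 / (2 × 0.0078) = 10.16 Myr.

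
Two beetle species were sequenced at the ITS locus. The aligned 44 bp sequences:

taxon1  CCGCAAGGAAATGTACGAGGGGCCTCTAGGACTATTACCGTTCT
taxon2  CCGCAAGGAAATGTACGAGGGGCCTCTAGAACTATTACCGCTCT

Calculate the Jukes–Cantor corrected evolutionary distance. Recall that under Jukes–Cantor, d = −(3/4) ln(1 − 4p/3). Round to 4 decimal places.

The sequences differ at 2 of 44 sites (30, 41), so p = 2/44 ≈ 0.045455.
d = −(3/4) ln(1 − 4p/3) = −0.75 ln(1 − 0.060607) = −0.75 ln(0.939393)
  = −0.75 × (-0.062521) = 0.046891 substitutions/site.

0.0469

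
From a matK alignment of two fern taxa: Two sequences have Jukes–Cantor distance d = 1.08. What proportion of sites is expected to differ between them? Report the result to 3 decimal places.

0.572

p = (3/4)(1 − e^(−4d/3)) = 0.75 × (1 − e^(-1.44)) = 0.75 × (1 − 0.236928) = 0.572304.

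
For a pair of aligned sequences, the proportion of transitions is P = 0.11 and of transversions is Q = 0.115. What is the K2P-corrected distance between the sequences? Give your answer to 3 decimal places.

0.269

Under the Kimura two-parameter model, d = −½ ln(1 − 2P − Q) − ¼ ln(1 − 2Q).
1 − 2P − Q = 0.665, giving −½ ln(0.665) = 0.203984.
1 − 2Q = 0.77, giving −¼ ln(0.77) = 0.065341.
d = 0.203984 + 0.065341 = 0.269325.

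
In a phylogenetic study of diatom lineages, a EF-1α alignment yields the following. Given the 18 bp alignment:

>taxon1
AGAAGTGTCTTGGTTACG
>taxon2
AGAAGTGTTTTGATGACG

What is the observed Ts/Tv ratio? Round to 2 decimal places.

2.00

Transitions are A↔G and C↔T; transversions are all other mismatches.
Transitions: 2. Transversions: 1.
R = 2/1 = 2.00.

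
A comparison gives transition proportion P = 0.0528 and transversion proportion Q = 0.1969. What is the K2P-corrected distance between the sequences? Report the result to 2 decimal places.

Under the Kimura two-parameter model, d = −½ ln(1 − 2P − Q) − ¼ ln(1 − 2Q).
1 − 2P − Q = 0.6975, giving −½ ln(0.6975) = 0.180126.
1 − 2Q = 0.6062, giving −¼ ln(0.6062) = 0.125136.
d = 0.180126 + 0.125136 = 0.305262.

0.31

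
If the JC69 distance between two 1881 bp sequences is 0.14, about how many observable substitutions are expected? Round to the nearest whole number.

240

Invert JC69: p = (3/4)(1 − e^(−4d/3)) = 0.75 × (1 − e^(-0.186667)) = 0.75 × (1 − 0.829720) = 0.127710.
Expected differing sites = pL ≈ 0.127710 × 1881 = 240.22251 ≈ 240.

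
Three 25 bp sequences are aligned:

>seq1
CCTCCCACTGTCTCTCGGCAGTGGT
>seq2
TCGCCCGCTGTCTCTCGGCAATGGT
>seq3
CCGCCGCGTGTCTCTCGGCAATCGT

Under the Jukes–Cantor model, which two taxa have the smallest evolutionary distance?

seq1 and seq2

seq1–seq2: 4/25 differ, p = 0.160, d = 0.180.
seq1–seq3: 6/25 differ, p = 0.240, d = 0.289.
seq2–seq3: 5/25 differ, p = 0.200, d = 0.233.
The smallest distance is between seq1 and seq2.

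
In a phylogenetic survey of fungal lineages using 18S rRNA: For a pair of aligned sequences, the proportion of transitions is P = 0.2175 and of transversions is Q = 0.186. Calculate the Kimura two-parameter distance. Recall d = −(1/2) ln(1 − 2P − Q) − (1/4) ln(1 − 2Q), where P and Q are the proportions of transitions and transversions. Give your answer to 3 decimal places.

0.601

Under the Kimura two-parameter model, d = −½ ln(1 − 2P − Q) − ¼ ln(1 − 2Q).
1 − 2P − Q = 0.379, giving −½ ln(0.379) = 0.485110.
1 − 2Q = 0.628, giving −¼ ln(0.628) = 0.116304.
d = 0.485110 + 0.116304 = 0.601414.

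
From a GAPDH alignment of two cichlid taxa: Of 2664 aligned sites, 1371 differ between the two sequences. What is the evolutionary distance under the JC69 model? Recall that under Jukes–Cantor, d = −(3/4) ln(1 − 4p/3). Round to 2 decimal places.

0.87

p = 1371/2664 ≈ 0.51464.
d = −(3/4) ln(1 − 4p/3) = −0.75 ln(1 − 0.686187) = −0.75 ln(0.313813)
  = −0.75 × (-1.158958) = 0.869219 substitutions/site.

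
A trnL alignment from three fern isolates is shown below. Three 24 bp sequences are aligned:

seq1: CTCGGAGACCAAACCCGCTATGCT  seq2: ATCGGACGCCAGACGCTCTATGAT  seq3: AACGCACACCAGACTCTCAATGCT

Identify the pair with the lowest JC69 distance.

seq1–seq2: 7/24 differ, p = 0.292, d = 0.369.
seq1–seq3: 8/24 differ, p = 0.333, d = 0.441.
seq2–seq3: 6/24 differ, p = 0.250, d = 0.304.
The smallest distance is between seq2 and seq3.

seq2 and seq3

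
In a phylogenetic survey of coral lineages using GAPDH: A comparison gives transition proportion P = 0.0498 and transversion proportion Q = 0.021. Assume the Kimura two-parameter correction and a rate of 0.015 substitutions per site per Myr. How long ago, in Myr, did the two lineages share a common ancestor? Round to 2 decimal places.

Under the Kimura two-parameter model, d = −½ ln(1 − 2P − Q) − ¼ ln(1 − 2Q).
1 − 2P − Q = 0.8794, giving −½ ln(0.8794) = 0.064258.
1 − 2Q = 0.958, giving −¼ ln(0.958) = 0.010727.
d = 0.064258 + 0.010727 = 0.074985.
Under a molecular clock d = 2μt, so t = d/(2μ) = 0.074985 / (2 × 0.015) = 2.50 Myr.

2.50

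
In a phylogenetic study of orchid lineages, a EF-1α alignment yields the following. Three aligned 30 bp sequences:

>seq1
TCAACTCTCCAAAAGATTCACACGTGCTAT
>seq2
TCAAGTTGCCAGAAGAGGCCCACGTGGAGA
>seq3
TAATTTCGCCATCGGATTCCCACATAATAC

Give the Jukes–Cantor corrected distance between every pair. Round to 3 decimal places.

d(seq1,seq2) = 0.503, d(seq1,seq3) = 0.572, d(seq2,seq3) = 0.824

seq1–seq2: 11/30 sites differ → p ≈ 0.366667, d = −0.75 ln(1 − 0.488889) = 0.503376 ≈ 0.503.
seq1–seq3: 12/30 sites differ → p = 0.4, d = −0.75 ln(1 − 0.533333) = 0.571605 ≈ 0.572.
seq2–seq3: 15/30 sites differ → p = 0.5, d = −0.75 ln(1 − 0.666667) = 0.823960 ≈ 0.824.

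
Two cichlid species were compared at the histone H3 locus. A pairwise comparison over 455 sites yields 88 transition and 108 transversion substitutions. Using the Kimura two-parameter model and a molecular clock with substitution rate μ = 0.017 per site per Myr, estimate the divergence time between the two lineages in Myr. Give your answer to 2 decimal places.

19.13

P = 88/455 ≈ 0.193407 and Q = 108/455 ≈ 0.237363.
Under the Kimura two-parameter model, d = −½ ln(1 − 2P − Q) − ¼ ln(1 − 2Q).
1 − 2P − Q = 0.375823, giving −½ ln(0.375823) = 0.489318.
1 − 2Q = 0.525274, giving −¼ ln(0.525274) = 0.160959.
d = 0.489318 + 0.160959 = 0.650277.
Under a molecular clock d = 2μt, so t = d/(2μ) = 0.650277 / (2 × 0.017) = 19.13 Myr.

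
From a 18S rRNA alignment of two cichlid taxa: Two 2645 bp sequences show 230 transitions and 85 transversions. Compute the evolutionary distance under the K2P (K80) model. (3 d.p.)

P = 230/2645 ≈ 0.086957 and Q = 85/2645 ≈ 0.032136.
Under the Kimura two-parameter model, d = −½ ln(1 − 2P − Q) − ¼ ln(1 − 2Q).
1 − 2P − Q = 0.79395, giving −½ ln(0.79395) = 0.115367.
1 − 2Q = 0.935728, giving −¼ ln(0.935728) = 0.016608.
d = 0.115367 + 0.016608 = 0.131975.

0.132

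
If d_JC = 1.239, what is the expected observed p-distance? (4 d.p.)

p = (3/4)(1 − e^(−4d/3)) = 0.75 × (1 − e^(-1.652)) = 0.75 × (1 − 0.191666) = 0.606251.

0.6063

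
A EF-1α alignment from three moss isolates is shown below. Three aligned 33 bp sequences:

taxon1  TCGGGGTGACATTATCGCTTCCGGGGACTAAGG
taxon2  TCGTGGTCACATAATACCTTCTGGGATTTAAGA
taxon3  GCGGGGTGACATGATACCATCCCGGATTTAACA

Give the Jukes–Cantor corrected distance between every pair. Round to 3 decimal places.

d(taxon1,taxon2) = 0.388, d(taxon1,taxon3) = 0.441, d(taxon2,taxon3) = 0.293

taxon1–taxon2: 10/33 sites differ → p ≈ 0.30303, d = −0.75 ln(1 − 0.40404) = 0.388186 ≈ 0.388.
taxon1–taxon3: 11/33 sites differ → p ≈ 0.333333, d = −0.75 ln(1 − 0.444444) = 0.440839 ≈ 0.441.
taxon2–taxon3: 8/33 sites differ → p ≈ 0.242424, d = −0.75 ln(1 − 0.323232) = 0.292820 ≈ 0.293.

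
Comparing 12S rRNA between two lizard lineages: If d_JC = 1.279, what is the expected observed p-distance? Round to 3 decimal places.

0.614

p = (3/4)(1 − e^(−4d/3)) = 0.75 × (1 − e^(-1.705333)) = 0.75 × (1 − 0.181712) = 0.613716.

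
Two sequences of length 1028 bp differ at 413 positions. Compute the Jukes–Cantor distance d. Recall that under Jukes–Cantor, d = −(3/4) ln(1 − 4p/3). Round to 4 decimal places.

0.5754

p = 413/1028 ≈ 0.401751.
d = −(3/4) ln(1 − 4p/3) = −0.75 ln(1 − 0.535668) = −0.75 ln(0.464332)
  = −0.75 × (-0.767155) = 0.575366 substitutions/site.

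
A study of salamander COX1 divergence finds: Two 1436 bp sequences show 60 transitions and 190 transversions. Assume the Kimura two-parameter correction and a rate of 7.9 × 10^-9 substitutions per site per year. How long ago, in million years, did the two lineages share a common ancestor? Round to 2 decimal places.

12.56

P = 60/1436 ≈ 0.041783 and Q = 190/1436 ≈ 0.132312.
Under the Kimura two-parameter model, d = −½ ln(1 − 2P − Q) − ¼ ln(1 − 2Q).
1 − 2P − Q = 0.784122, giving −½ ln(0.784122) = 0.121595.
1 − 2Q = 0.735376, giving −¼ ln(0.735376) = 0.076843.
d = 0.121595 + 0.076843 = 0.198438.
Under a molecular clock d = 2μt, so t = d/(2μ) = 0.198438 / (2 × 7.9 × 10^-9) = 12.56 million years.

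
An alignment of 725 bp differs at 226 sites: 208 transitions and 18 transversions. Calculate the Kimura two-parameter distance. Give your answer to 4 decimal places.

0.4692

P = 208/725 ≈ 0.286897 and Q = 18/725 ≈ 0.024828.
Under the Kimura two-parameter model, d = −½ ln(1 − 2P − Q) − ¼ ln(1 − 2Q).
1 − 2P − Q = 0.401378, giving −½ ln(0.401378) = 0.456426.
1 − 2Q = 0.950344, giving −¼ ln(0.950344) = 0.012733.
d = 0.456426 + 0.012733 = 0.469159.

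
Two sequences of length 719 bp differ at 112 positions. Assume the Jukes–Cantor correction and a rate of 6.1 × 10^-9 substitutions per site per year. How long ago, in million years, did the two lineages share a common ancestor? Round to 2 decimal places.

p = 112/719 ≈ 0.155772.
d = −(3/4) ln(1 − 4p/3) = −0.75 ln(1 − 0.207696) = −0.75 ln(0.792304)
  = −0.75 × (-0.232810) = 0.174608 substitutions/site.
Under a molecular clock d = 2μt, so t = d/(2μ) = 0.174608 / (2 × 6.1 × 10^-9) = 14.31 million years.

14.31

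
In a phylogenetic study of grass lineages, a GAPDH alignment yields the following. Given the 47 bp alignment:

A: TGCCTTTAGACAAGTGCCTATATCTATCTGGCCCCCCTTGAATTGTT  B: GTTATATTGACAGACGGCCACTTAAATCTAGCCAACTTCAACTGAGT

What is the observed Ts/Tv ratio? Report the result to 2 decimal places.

0.79

Transitions are A↔G and C↔T; transversions are all other mismatches.
Transitions: 11. Transversions: 14.
R = 11/14 = 0.785714… ≈ 0.79 (to 2 d.p.).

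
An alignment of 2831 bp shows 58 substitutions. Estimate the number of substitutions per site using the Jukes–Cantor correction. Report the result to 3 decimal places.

p = 58/2831 ≈ 0.020487.
d = −(3/4) ln(1 − 4p/3) = −0.75 ln(1 − 0.027316) = −0.75 ln(0.972684)
  = −0.75 × (-0.027696) = 0.020772 substitutions/site.

0.021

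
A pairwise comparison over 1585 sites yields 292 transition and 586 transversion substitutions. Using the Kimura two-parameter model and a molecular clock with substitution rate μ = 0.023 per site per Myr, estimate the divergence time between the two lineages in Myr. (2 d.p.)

21.88

P = 292/1585 ≈ 0.184227 and Q = 586/1585 ≈ 0.369716.
Under the Kimura two-parameter model, d = −½ ln(1 − 2P − Q) − ¼ ln(1 − 2Q).
1 − 2P − Q = 0.26183, giving −½ ln(0.26183) = 0.670030.
1 − 2Q = 0.260568, giving −¼ ln(0.260568) = 0.336223.
d = 0.670030 + 0.336223 = 1.006253.
Under a molecular clock d = 2μt, so t = d/(2μ) = 1.006253 / (2 × 0.023) = 21.88 Myr.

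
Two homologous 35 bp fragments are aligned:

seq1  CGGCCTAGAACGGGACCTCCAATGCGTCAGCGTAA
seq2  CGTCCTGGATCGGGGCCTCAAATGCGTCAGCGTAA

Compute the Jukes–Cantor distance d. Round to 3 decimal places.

The sequences differ at 5 of 35 sites (3, 7, 10, 15, 20), so p = 5/35 ≈ 0.142857.
d = −(3/4) ln(1 − 4p/3) = −0.75 ln(1 − 0.190476) = −0.75 ln(0.809524)
  = −0.75 × (-0.211309) = 0.158482 substitutions/site.

0.158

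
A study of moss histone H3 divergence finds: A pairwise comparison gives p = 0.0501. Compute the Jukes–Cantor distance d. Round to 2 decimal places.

0.05

d = −(3/4) ln(1 − 4p/3) = −0.75 ln(1 − 0.0668) = −0.75 ln(0.9332)
  = −0.75 × (-0.069136) = 0.051852 substitutions/site.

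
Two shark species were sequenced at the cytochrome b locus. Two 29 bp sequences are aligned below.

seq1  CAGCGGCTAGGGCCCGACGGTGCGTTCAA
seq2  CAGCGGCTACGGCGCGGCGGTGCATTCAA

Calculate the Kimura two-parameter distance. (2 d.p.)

Of 29 sites, 2 differences are transitions and 2 are transversions, so P = 2/29 ≈ 0.068966 and Q = 2/29 ≈ 0.068966.
Under the Kimura two-parameter model, d = −½ ln(1 − 2P − Q) − ¼ ln(1 − 2Q).
1 − 2P − Q = 0.793102, giving −½ ln(0.793102) = 0.115902.
1 − 2Q = 0.862068, giving −¼ ln(0.862068) = 0.037105.
d = 0.115902 + 0.037105 = 0.153007.

0.15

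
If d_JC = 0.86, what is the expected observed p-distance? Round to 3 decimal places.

p = (3/4)(1 − e^(−4d/3)) = 0.75 × (1 − e^(-1.146667)) = 0.75 × (1 − 0.317694) = 0.511730.

0.512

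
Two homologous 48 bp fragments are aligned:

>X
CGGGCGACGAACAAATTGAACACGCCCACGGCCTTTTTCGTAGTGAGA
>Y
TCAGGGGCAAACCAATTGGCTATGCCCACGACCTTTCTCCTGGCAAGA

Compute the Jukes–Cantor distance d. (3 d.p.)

The sequences differ at 17 of 48 sites, so p = 17/48 ≈ 0.354167.
d = −(3/4) ln(1 − 4p/3) = −0.75 ln(1 − 0.472223) = −0.75 ln(0.527777)
  = −0.75 × (-0.639081) = 0.479311 substitutions/site.

0.479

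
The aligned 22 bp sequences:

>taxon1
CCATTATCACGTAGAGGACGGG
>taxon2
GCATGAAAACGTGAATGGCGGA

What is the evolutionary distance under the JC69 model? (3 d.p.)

The sequences differ at 9 of 22 sites (1, 5, 7, 8, 13, 14, 16, 18, 22), so p = 9/22 ≈ 0.409091.
d = −(3/4) ln(1 − 4p/3) = −0.75 ln(1 − 0.545455) = −0.75 ln(0.454545)
  = −0.75 × (-0.788458) = 0.591344 substitutions/site.

0.591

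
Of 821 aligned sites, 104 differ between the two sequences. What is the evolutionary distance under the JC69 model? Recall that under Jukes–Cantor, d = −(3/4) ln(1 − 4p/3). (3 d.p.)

p = 104/821 ≈ 0.126675.
d = −(3/4) ln(1 − 4p/3) = −0.75 ln(1 − 0.1689) = −0.75 ln(0.8311)
  = −0.75 × (-0.185005) = 0.138754 substitutions/site.

0.139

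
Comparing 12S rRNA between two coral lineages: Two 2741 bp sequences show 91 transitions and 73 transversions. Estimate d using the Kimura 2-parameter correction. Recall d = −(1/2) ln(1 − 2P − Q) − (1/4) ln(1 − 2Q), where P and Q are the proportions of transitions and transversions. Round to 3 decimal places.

P = 91/2741 ≈ 0.0332 and Q = 73/2741 ≈ 0.026633.
Under the Kimura two-parameter model, d = −½ ln(1 − 2P − Q) − ¼ ln(1 − 2Q).
1 − 2P − Q = 0.906967, giving −½ ln(0.906967) = 0.048825.
1 − 2Q = 0.946734, giving −¼ ln(0.946734) = 0.013684.
d = 0.048825 + 0.013684 = 0.062509.

0.063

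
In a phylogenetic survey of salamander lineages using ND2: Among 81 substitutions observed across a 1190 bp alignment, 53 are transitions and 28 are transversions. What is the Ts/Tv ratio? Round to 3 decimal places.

1.893

R = 53/28 = 1.892857… ≈ 1.893 (to 3 d.p.).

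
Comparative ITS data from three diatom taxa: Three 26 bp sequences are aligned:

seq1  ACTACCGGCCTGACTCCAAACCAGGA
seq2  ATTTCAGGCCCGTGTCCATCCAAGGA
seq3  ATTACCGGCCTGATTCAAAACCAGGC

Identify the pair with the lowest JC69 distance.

seq1 and seq3

seq1–seq2: 9/26 differ, p = 0.346, d = 0.464.
seq1–seq3: 4/26 differ, p = 0.154, d = 0.172.
seq2–seq3: 10/26 differ, p = 0.385, d = 0.539.
The smallest distance is between seq1 and seq3.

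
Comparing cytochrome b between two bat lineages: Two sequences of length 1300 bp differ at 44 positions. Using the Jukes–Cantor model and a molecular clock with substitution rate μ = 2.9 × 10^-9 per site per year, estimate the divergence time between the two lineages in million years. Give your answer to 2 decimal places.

5.97

p = 44/1300 ≈ 0.033846.
d = −(3/4) ln(1 − 4p/3) = −0.75 ln(1 − 0.045128) = −0.75 ln(0.954872)
  = −0.75 × (-0.046178) = 0.034634 substitutions/site.
Under a molecular clock d = 2μt, so t = d/(2μ) = 0.034634 / (2 × 2.9 × 10^-9) = 5.97 million years.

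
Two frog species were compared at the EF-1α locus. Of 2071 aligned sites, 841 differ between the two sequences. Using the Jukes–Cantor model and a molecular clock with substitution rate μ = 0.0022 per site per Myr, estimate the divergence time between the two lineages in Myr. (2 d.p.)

p = 841/2071 ≈ 0.406084.
d = −(3/4) ln(1 − 4p/3) = −0.75 ln(1 − 0.541445) = −0.75 ln(0.458555)
  = −0.75 × (-0.779675) = 0.584756 substitutions/site.
Under a molecular clock d = 2μt, so t = d/(2μ) = 0.584756 / (2 × 0.0022) = 132.90 Myr.

132.90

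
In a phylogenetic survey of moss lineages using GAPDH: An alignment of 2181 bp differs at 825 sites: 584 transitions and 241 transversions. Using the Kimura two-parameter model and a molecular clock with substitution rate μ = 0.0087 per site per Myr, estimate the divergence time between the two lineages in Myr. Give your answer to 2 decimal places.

33.43

P = 584/2181 ≈ 0.267767 and Q = 241/2181 ≈ 0.1105.
Under the Kimura two-parameter model, d = −½ ln(1 − 2P − Q) − ¼ ln(1 − 2Q).
1 − 2P − Q = 0.353966, giving −½ ln(0.353966) = 0.519277.
1 − 2Q = 0.779, giving −¼ ln(0.779) = 0.062436.
d = 0.519277 + 0.062436 = 0.581713.
Under a molecular clock d = 2μt, so t = d/(2μ) = 0.581713 / (2 × 0.0087) = 33.43 Myr.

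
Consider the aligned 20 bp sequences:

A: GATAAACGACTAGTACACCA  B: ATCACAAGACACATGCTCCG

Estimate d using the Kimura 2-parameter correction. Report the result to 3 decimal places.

1.034

Of 20 sites, 5 differences are transitions and 6 are transversions, so P = 5/20 = 0.25 and Q = 6/20 = 0.3.
Under the Kimura two-parameter model, d = −½ ln(1 − 2P − Q) − ¼ ln(1 − 2Q).
1 − 2P − Q = 0.2, giving −½ ln(0.2) = 0.804719.
1 − 2Q = 0.4, giving −¼ ln(0.4) = 0.229073.
d = 0.804719 + 0.229073 = 1.033792.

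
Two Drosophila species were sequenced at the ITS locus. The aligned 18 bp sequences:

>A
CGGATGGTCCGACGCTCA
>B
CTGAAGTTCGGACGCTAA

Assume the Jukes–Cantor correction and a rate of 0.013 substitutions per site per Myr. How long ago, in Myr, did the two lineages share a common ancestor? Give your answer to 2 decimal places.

The sequences differ at 5 of 18 sites (2, 5, 7, 10, 17), so p = 5/18 ≈ 0.277778.
d = −(3/4) ln(1 − 4p/3) = −0.75 ln(1 − 0.370371) = −0.75 ln(0.629629)
  = −0.75 × (-0.462625) = 0.346969 substitutions/site.
Under a molecular clock d = 2μt, so t = d/(2μ) = 0.346969 / (2 × 0.013) = 13.34 Myr.

13.34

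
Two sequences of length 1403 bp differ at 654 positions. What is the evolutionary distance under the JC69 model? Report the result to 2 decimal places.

p = 654/1403 ≈ 0.466144.
d = −(3/4) ln(1 − 4p/3) = −0.75 ln(1 − 0.621525) = −0.75 ln(0.378475)
  = −0.75 × (-0.971605) = 0.728704 substitutions/site.

0.73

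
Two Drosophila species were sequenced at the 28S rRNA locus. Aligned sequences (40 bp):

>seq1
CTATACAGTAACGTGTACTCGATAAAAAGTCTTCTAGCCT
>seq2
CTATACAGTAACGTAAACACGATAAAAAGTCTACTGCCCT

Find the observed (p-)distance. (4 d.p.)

The sequences differ at 6 of 40 positions (sites 15, 16, 19, 33, 36, 37).
p = 6/40 = 0.1500.

0.1500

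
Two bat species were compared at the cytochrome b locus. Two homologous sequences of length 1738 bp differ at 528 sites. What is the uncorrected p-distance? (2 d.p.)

0.30

p = 528/1738 = 0.303797… ≈ 0.30 (to 2 d.p.).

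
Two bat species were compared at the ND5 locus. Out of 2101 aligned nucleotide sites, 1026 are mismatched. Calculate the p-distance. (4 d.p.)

p = 1026/2101 = 0.488338… ≈ 0.4883 (to 4 d.p.).

0.4883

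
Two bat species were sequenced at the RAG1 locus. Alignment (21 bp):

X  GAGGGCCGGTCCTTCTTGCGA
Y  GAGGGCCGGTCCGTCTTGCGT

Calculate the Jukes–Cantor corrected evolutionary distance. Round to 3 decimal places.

0.102

The sequences differ at 2 of 21 sites (13, 21), so p = 2/21 ≈ 0.095238.
d = −(3/4) ln(1 − 4p/3) = −0.75 ln(1 − 0.126984) = −0.75 ln(0.873016)
  = −0.75 × (-0.135801) = 0.101851 substitutions/site.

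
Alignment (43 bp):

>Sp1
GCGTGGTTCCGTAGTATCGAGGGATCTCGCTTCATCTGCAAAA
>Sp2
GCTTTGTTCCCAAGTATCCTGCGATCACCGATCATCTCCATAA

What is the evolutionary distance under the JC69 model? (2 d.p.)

The sequences differ at 13 of 43 sites, so p = 13/43 ≈ 0.302326.
d = −(3/4) ln(1 − 4p/3) = −0.75 ln(1 − 0.403101) = −0.75 ln(0.596899)
  = −0.75 × (-0.516007) = 0.387005 substitutions/site.

0.39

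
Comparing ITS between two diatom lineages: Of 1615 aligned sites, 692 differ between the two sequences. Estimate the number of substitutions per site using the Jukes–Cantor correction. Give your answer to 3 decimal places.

0.635

p = 692/1615 ≈ 0.428483.
d = −(3/4) ln(1 − 4p/3) = −0.75 ln(1 − 0.571311) = −0.75 ln(0.428689)
  = −0.75 × (-0.847024) = 0.635268 substitutions/site.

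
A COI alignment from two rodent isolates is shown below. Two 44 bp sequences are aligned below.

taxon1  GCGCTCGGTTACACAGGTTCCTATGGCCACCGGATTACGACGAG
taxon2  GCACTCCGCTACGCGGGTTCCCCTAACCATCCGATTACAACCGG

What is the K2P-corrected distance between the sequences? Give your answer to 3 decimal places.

Of 44 sites, 10 differences are transitions and 4 are transversions, so P = 10/44 ≈ 0.227273 and Q = 4/44 ≈ 0.090909.
Under the Kimura two-parameter model, d = −½ ln(1 − 2P − Q) − ¼ ln(1 − 2Q).
1 − 2P − Q = 0.454545, giving −½ ln(0.454545) = 0.394229.
1 − 2Q = 0.818182, giving −¼ ln(0.818182) = 0.050168.
d = 0.394229 + 0.050168 = 0.444397.

0.444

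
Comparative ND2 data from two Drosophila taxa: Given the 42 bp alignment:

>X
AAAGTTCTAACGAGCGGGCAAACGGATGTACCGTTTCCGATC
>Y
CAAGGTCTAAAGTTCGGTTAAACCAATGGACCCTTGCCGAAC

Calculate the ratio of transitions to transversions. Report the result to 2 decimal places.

Transitions are A↔G and C↔T; transversions are all other mismatches.
Transitions: 2. Transversions: 11.
R = 2/11 = 0.181818… ≈ 0.18 (to 2 d.p.).

0.18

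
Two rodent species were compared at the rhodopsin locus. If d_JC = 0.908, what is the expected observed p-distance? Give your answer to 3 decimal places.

0.527

p = (3/4)(1 − e^(−4d/3)) = 0.75 × (1 − e^(-1.210667)) = 0.75 × (1 − 0.297998) = 0.526502.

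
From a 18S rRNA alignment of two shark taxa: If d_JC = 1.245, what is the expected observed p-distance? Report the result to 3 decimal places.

p = (3/4)(1 − e^(−4d/3)) = 0.75 × (1 − e^(-1.66)) = 0.75 × (1 − 0.190139) = 0.607396.

0.607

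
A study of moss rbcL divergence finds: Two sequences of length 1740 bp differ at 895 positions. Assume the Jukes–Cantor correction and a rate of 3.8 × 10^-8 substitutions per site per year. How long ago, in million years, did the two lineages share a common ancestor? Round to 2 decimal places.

11.43

p = 895/1740 ≈ 0.514368.
d = −(3/4) ln(1 − 4p/3) = −0.75 ln(1 − 0.685824) = −0.75 ln(0.314176)
  = −0.75 × (-1.157802) = 0.868352 substitutions/site.
Under a molecular clock d = 2μt, so t = d/(2μ) = 0.868352 / (2 × 3.8 × 10^-8) = 11.43 million years.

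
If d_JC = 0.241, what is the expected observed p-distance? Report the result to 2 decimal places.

0.21

p = (3/4)(1 − e^(−4d/3)) = 0.75 × (1 − e^(-0.321333)) = 0.75 × (1 − 0.725182) = 0.206114.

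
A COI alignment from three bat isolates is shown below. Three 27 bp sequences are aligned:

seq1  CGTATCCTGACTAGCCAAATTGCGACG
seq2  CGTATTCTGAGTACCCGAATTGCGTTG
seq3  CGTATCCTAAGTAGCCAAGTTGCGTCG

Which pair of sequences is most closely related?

seq1–seq2: 6/27 differ, p = 0.222, d = 0.264.
seq1–seq3: 4/27 differ, p = 0.148, d = 0.165.
seq2–seq3: 6/27 differ, p = 0.222, d = 0.264.
The smallest distance is between seq1 and seq3.

seq1 and seq3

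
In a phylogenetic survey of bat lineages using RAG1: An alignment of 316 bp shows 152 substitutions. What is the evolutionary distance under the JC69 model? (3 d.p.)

p = 152/316 ≈ 0.481013.
d = −(3/4) ln(1 − 4p/3) = −0.75 ln(1 − 0.641351) = −0.75 ln(0.358649)
  = −0.75 × (-1.025411) = 0.769058 substitutions/site.

0.769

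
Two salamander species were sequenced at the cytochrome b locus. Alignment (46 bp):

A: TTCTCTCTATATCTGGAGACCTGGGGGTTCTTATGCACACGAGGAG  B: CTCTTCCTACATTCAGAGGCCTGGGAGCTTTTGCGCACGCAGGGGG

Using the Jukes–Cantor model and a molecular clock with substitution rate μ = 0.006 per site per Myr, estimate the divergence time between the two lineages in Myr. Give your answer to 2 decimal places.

42.42

The sequences differ at 17 of 46 sites, so p = 17/46 ≈ 0.369565.
d = −(3/4) ln(1 − 4p/3) = −0.75 ln(1 − 0.492753) = −0.75 ln(0.507247)
  = −0.75 × (-0.678757) = 0.509068 substitutions/site.
Under a molecular clock d = 2μt, so t = d/(2μ) = 0.509068 / (2 × 0.006) = 42.42 Myr.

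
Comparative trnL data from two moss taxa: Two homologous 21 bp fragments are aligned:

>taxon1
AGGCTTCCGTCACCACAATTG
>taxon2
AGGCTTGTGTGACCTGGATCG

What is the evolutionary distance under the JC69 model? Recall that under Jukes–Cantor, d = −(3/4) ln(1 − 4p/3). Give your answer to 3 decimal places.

0.441

The sequences differ at 7 of 21 sites (7, 8, 11, 15, 16, 17, 20), so p = 7/21 ≈ 0.333333.
d = −(3/4) ln(1 − 4p/3) = −0.75 ln(1 − 0.444444) = −0.75 ln(0.555556)
  = −0.75 × (-0.587786) = 0.440840 substitutions/site.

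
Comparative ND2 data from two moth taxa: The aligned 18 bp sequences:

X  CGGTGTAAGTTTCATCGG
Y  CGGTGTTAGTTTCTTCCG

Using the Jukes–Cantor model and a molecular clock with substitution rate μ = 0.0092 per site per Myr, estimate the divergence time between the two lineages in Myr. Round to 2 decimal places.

The sequences differ at 3 of 18 sites (7, 14, 17), so p = 3/18 ≈ 0.166667.
d = −(3/4) ln(1 − 4p/3) = −0.75 ln(1 − 0.222223) = −0.75 ln(0.777777)
  = −0.75 × (-0.251315) = 0.188486 substitutions/site.
Under a molecular clock d = 2μt, so t = d/(2μ) = 0.188486 / (2 × 0.0092) = 10.24 Myr.

10.24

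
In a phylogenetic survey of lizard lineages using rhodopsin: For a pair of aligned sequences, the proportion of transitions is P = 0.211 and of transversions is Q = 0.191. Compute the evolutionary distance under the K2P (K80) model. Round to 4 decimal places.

Under the Kimura two-parameter model, d = −½ ln(1 − 2P − Q) − ¼ ln(1 − 2Q).
1 − 2P − Q = 0.387, giving −½ ln(0.387) = 0.474665.
1 − 2Q = 0.618, giving −¼ ln(0.618) = 0.120317.
d = 0.474665 + 0.120317 = 0.594982.

0.5950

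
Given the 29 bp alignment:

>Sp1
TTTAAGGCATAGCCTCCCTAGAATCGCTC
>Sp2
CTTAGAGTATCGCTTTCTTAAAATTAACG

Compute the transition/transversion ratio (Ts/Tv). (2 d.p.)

Transitions are A↔G and C↔T; transversions are all other mismatches.
Transitions: 11. Transversions: 3.
R = 11/3 = 3.666666… ≈ 3.67 (to 2 d.p.).

3.67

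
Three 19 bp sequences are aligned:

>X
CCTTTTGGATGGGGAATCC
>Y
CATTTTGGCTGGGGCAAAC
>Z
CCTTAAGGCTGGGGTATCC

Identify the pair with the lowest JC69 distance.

X and Z

X–Y: 5/19 differ, p = 0.263, d = 0.324.
X–Z: 4/19 differ, p = 0.211, d = 0.247.
Y–Z: 6/19 differ, p = 0.316, d = 0.410.
The smallest distance is between X and Z.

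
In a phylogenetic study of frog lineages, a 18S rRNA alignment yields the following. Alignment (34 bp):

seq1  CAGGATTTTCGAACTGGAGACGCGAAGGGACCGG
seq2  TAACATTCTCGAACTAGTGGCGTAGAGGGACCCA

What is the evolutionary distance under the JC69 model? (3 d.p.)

0.477

The sequences differ at 12 of 34 sites, so p = 12/34 ≈ 0.352941.
d = −(3/4) ln(1 − 4p/3) = −0.75 ln(1 − 0.470588) = −0.75 ln(0.529412)
  = −0.75 × (-0.635988) = 0.476991 substitutions/site.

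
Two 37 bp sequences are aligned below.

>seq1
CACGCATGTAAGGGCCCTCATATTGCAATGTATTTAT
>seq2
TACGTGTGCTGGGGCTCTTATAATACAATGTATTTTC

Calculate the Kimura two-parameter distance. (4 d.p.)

0.4634

Of 37 sites, 9 differences are transitions and 3 are transversions, so P = 9/37 ≈ 0.243243 and Q = 3/37 ≈ 0.081081.
Under the Kimura two-parameter model, d = −½ ln(1 − 2P − Q) − ¼ ln(1 − 2Q).
1 − 2P − Q = 0.432433, giving −½ ln(0.432433) = 0.419164.
1 − 2Q = 0.837838, giving −¼ ln(0.837838) = 0.044233.
d = 0.419164 + 0.044233 = 0.463397.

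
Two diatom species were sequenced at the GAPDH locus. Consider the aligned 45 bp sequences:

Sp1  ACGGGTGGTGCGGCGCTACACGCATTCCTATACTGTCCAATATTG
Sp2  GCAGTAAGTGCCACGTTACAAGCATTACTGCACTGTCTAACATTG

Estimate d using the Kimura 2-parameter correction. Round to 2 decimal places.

0.42

Of 45 sites, 9 differences are transitions and 5 are transversions, so P = 9/45 = 0.2 and Q = 5/45 ≈ 0.111111.
Under the Kimura two-parameter model, d = −½ ln(1 − 2P − Q) − ¼ ln(1 − 2Q).
1 − 2P − Q = 0.488889, giving −½ ln(0.488889) = 0.357810.
1 − 2Q = 0.777778, giving −¼ ln(0.777778) = 0.062829.
d = 0.357810 + 0.062829 = 0.420639.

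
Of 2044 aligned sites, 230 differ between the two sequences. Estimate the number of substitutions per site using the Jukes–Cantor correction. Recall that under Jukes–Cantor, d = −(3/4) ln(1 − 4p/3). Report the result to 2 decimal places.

0.12

p = 230/2044 ≈ 0.112524.
d = −(3/4) ln(1 − 4p/3) = −0.75 ln(1 − 0.150032) = −0.75 ln(0.849968)
  = −0.75 × (-0.162557) = 0.121918 substitutions/site.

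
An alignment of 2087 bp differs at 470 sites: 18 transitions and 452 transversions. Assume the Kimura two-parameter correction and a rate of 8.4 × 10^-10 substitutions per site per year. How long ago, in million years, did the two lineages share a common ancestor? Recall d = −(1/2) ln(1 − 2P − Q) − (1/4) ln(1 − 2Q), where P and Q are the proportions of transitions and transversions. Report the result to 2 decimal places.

P = 18/2087 ≈ 0.008625 and Q = 452/2087 ≈ 0.216579.
Under the Kimura two-parameter model, d = −½ ln(1 − 2P − Q) − ¼ ln(1 − 2Q).
1 − 2P − Q = 0.766171, giving −½ ln(0.766171) = 0.133175.
1 − 2Q = 0.566842, giving −¼ ln(0.566842) = 0.141919.
d = 0.133175 + 0.141919 = 0.275094.
Under a molecular clock d = 2μt, so t = d/(2μ) = 0.275094 / (2 × 8.4 × 10^-10) = 163.75 million years.

163.75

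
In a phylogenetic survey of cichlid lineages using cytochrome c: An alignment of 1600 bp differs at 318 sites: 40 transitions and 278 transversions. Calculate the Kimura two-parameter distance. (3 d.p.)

0.233

P = 40/1600 = 0.025 and Q = 278/1600 = 0.17375.
Under the Kimura two-parameter model, d = −½ ln(1 − 2P − Q) − ¼ ln(1 − 2Q).
1 − 2P − Q = 0.77625, giving −½ ln(0.77625) = 0.126640.
1 − 2Q = 0.6525, giving −¼ ln(0.6525) = 0.106736.
d = 0.126640 + 0.106736 = 0.233376.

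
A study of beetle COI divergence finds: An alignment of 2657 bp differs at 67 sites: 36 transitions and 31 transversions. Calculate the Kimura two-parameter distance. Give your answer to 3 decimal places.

P = 36/2657 ≈ 0.013549 and Q = 31/2657 ≈ 0.011667.
Under the Kimura two-parameter model, d = −½ ln(1 − 2P − Q) − ¼ ln(1 − 2Q).
1 − 2P − Q = 0.961235, giving −½ ln(0.961235) = 0.019768.
1 − 2Q = 0.976666, giving −¼ ln(0.976666) = 0.005903.
d = 0.019768 + 0.005903 = 0.025671.

0.026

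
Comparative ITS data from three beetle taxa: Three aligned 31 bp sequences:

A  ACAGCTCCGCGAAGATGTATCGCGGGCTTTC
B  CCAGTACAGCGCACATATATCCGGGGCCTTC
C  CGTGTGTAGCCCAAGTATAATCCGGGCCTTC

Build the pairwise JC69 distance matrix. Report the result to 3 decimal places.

d(A,B) = 0.422, d(A,C) = 0.874, d(B,C) = 0.422

A–B: 10/31 sites differ → p ≈ 0.322581, d = −0.75 ln(1 − 0.430108) = 0.421731 ≈ 0.422.
A–C: 16/31 sites differ → p ≈ 0.516129, d = −0.75 ln(1 − 0.688172) = 0.873978 ≈ 0.874.
B–C: 10/31 sites differ → p ≈ 0.322581, d = −0.75 ln(1 − 0.430108) = 0.421731 ≈ 0.422.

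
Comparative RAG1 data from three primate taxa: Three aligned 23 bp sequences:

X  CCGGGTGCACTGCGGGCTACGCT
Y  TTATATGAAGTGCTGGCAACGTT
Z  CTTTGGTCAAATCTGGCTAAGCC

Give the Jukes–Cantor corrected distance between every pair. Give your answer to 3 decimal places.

X–Y: 10/23 sites differ → p ≈ 0.434783, d = −0.75 ln(1 − 0.579711) = 0.650110 ≈ 0.650.
X–Z: 11/23 sites differ → p ≈ 0.478261, d = −0.75 ln(1 − 0.637681) = 0.761423 ≈ 0.761.
Y–Z: 13/23 sites differ → p ≈ 0.565217, d = −0.75 ln(1 − 0.753623) = 1.050669 ≈ 1.051.

d(X,Y) = 0.650, d(X,Z) = 0.761, d(Y,Z) = 1.051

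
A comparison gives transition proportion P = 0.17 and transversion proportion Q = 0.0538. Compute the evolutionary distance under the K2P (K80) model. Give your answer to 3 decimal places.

0.279

Under the Kimura two-parameter model, d = −½ ln(1 − 2P − Q) − ¼ ln(1 − 2Q).
1 − 2P − Q = 0.6062, giving −½ ln(0.6062) = 0.250273.
1 − 2Q = 0.8924, giving −¼ ln(0.8924) = 0.028460.
d = 0.250273 + 0.028460 = 0.278733.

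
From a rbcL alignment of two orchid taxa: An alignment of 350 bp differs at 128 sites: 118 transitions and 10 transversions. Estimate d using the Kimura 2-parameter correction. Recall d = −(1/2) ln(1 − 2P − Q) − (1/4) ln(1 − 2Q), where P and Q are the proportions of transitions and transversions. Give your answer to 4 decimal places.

0.6215

P = 118/350 ≈ 0.337143 and Q = 10/350 ≈ 0.028571.
Under the Kimura two-parameter model, d = −½ ln(1 − 2P − Q) − ¼ ln(1 − 2Q).
1 − 2P − Q = 0.297143, giving −½ ln(0.297143) = 0.606771.
1 − 2Q = 0.942858, giving −¼ ln(0.942858) = 0.014710.
d = 0.606771 + 0.014710 = 0.621481.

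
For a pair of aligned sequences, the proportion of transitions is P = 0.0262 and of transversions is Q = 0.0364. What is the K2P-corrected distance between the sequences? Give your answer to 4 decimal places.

0.0654

Under the Kimura two-parameter model, d = −½ ln(1 − 2P − Q) − ¼ ln(1 − 2Q).
1 − 2P − Q = 0.9112, giving −½ ln(0.9112) = 0.046496.
1 − 2Q = 0.9272, giving −¼ ln(0.9272) = 0.018896.
d = 0.046496 + 0.018896 = 0.065392.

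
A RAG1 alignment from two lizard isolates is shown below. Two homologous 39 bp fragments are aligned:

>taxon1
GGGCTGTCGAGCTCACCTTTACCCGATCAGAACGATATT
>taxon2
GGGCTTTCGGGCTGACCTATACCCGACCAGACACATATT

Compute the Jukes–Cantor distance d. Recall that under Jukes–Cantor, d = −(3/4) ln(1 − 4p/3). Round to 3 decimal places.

The sequences differ at 8 of 39 sites (6, 10, 14, 19, 27, 32, 33, 34), so p = 8/39 ≈ 0.205128.
d = −(3/4) ln(1 − 4p/3) = −0.75 ln(1 − 0.273504) = −0.75 ln(0.726496)
  = −0.75 × (-0.319522) = 0.239642 substitutions/site.

0.240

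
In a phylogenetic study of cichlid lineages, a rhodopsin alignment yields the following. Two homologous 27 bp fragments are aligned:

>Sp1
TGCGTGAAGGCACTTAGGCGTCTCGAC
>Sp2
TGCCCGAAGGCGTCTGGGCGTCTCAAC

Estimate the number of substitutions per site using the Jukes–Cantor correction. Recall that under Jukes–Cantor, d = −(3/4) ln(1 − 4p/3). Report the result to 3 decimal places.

0.318

The sequences differ at 7 of 27 sites (4, 5, 12, 13, 14, 16, 25), so p = 7/27 ≈ 0.259259.
d = −(3/4) ln(1 − 4p/3) = −0.75 ln(1 − 0.345679) = −0.75 ln(0.654321)
  = −0.75 × (-0.424157) = 0.318118 substitutions/site.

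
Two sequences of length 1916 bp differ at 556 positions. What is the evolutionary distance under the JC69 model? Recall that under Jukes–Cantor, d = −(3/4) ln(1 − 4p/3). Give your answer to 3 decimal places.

p = 556/1916 ≈ 0.290188.
d = −(3/4) ln(1 − 4p/3) = −0.75 ln(1 − 0.386917) = −0.75 ln(0.613083)
  = −0.75 × (-0.489255) = 0.366941 substitutions/site.

0.367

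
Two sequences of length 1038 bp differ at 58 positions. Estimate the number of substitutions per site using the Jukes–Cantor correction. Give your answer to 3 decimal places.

p = 58/1038 ≈ 0.055877.
d = −(3/4) ln(1 − 4p/3) = −0.75 ln(1 − 0.074503) = −0.75 ln(0.925497)
  = −0.75 × (-0.077424) = 0.058068 substitutions/site.

0.058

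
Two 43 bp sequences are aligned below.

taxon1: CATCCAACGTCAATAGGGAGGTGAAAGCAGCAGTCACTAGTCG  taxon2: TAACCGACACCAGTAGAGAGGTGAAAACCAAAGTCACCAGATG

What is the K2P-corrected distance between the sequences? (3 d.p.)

0.460

Of 43 sites, 10 differences are transitions and 4 are transversions, so P = 10/43 ≈ 0.232558 and Q = 4/43 ≈ 0.093023.
Under the Kimura two-parameter model, d = −½ ln(1 − 2P − Q) − ¼ ln(1 − 2Q).
1 − 2P − Q = 0.441861, giving −½ ln(0.441861) = 0.408380.
1 − 2Q = 0.813954, giving −¼ ln(0.813954) = 0.051463.
d = 0.408380 + 0.051463 = 0.459843.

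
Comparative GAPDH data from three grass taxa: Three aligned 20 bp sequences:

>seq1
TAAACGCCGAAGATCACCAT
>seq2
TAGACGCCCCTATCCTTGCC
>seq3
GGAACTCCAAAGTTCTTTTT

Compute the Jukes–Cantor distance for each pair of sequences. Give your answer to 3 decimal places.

seq1–seq2: 12/20 sites differ → p = 0.6, d = −0.75 ln(1 − 0.8) = 1.207078 ≈ 1.207.
seq1–seq3: 9/20 sites differ → p = 0.45, d = −0.75 ln(1 − 0.6) = 0.687218 ≈ 0.687.
seq2–seq3: 12/20 sites differ → p = 0.6, d = −0.75 ln(1 − 0.8) = 1.207078 ≈ 1.207.

d(seq1,seq2) = 1.207, d(seq1,seq3) = 0.687, d(seq2,seq3) = 1.207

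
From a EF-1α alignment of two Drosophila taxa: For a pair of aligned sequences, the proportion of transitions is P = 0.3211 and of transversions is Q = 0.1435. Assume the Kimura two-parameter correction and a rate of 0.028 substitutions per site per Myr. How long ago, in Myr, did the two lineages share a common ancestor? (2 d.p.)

Under the Kimura two-parameter model, d = −½ ln(1 − 2P − Q) − ¼ ln(1 − 2Q).
1 − 2P − Q = 0.2143, giving −½ ln(0.2143) = 0.770189.
1 − 2Q = 0.713, giving −¼ ln(0.713) = 0.084568.
d = 0.770189 + 0.084568 = 0.854757.
Under a molecular clock d = 2μt, so t = d/(2μ) = 0.854757 / (2 × 0.028) = 15.26 Myr.

15.26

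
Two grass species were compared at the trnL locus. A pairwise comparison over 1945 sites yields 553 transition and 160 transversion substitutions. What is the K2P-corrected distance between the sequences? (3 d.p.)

P = 553/1945 ≈ 0.284319 and Q = 160/1945 ≈ 0.082262.
Under the Kimura two-parameter model, d = −½ ln(1 − 2P − Q) − ¼ ln(1 − 2Q).
1 − 2P − Q = 0.3491, giving −½ ln(0.3491) = 0.526198.
1 − 2Q = 0.835476, giving −¼ ln(0.835476) = 0.044938.
d = 0.526198 + 0.044938 = 0.571136.

0.571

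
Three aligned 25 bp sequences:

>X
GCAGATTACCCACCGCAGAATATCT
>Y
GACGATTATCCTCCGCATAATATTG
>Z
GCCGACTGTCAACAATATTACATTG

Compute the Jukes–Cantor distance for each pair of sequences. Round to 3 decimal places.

d(X,Y) = 0.351, d(X,Z) = 0.886, d(Y,Z) = 0.572

X–Y: 7/25 sites differ → p = 0.28, d = −0.75 ln(1 − 0.373333) = 0.350505 ≈ 0.351.
X–Z: 13/25 sites differ → p = 0.52, d = −0.75 ln(1 − 0.693333) = 0.886495 ≈ 0.886.
Y–Z: 10/25 sites differ → p = 0.4, d = −0.75 ln(1 − 0.533333) = 0.571605 ≈ 0.572.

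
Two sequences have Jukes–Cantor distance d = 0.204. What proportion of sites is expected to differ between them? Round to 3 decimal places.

p = (3/4)(1 − e^(−4d/3)) = 0.75 × (1 − e^(-0.272)) = 0.75 × (1 − 0.761854) = 0.178610.

0.179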